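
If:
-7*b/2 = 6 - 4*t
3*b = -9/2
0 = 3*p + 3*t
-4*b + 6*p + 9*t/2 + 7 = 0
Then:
No Solution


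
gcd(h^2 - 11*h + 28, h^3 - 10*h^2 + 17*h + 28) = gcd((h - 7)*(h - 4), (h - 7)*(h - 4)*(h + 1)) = h^2 - 11*h + 28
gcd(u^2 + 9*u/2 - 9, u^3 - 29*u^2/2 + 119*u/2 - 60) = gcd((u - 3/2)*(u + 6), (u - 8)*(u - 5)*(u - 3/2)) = u - 3/2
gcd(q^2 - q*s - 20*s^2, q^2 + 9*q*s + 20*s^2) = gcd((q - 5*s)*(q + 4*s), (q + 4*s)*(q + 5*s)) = q + 4*s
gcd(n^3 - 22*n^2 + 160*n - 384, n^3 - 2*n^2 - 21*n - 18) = n - 6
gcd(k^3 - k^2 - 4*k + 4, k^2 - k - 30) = 1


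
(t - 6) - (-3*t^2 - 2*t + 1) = 3*t^2 + 3*t - 7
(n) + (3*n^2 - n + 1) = 3*n^2 + 1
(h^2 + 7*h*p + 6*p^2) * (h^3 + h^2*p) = h^5 + 8*h^4*p + 13*h^3*p^2 + 6*h^2*p^3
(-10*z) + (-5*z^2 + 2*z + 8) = -5*z^2 - 8*z + 8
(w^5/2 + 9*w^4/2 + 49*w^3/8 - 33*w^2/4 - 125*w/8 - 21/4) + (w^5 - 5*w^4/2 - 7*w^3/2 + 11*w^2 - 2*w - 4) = 3*w^5/2 + 2*w^4 + 21*w^3/8 + 11*w^2/4 - 141*w/8 - 37/4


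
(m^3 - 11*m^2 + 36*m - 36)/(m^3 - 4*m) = (m^2 - 9*m + 18)/(m*(m + 2))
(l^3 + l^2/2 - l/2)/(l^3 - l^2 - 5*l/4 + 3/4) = 2*l/(2*l - 3)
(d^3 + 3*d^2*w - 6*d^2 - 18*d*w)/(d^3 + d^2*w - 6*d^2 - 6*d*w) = (d + 3*w)/(d + w)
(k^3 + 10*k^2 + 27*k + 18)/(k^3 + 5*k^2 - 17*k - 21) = (k^2 + 9*k + 18)/(k^2 + 4*k - 21)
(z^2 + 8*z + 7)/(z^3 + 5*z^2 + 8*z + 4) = (z + 7)/(z^2 + 4*z + 4)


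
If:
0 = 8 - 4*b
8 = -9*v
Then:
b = 2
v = -8/9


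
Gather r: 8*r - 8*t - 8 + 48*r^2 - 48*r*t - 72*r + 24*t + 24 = 48*r^2 + r*(-48*t - 64) + 16*t + 16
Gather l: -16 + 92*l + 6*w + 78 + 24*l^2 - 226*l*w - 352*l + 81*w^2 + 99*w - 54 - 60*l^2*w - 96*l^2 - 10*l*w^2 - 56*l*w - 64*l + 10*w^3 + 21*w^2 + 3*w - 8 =l^2*(-60*w - 72) + l*(-10*w^2 - 282*w - 324) + 10*w^3 + 102*w^2 + 108*w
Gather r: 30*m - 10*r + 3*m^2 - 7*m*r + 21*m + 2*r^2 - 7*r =3*m^2 + 51*m + 2*r^2 + r*(-7*m - 17)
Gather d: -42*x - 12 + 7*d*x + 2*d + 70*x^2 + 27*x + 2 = d*(7*x + 2) + 70*x^2 - 15*x - 10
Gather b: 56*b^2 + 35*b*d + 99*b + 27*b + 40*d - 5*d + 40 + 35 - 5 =56*b^2 + b*(35*d + 126) + 35*d + 70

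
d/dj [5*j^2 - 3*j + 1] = 10*j - 3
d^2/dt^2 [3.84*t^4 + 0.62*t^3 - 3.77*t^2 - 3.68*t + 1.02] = 46.08*t^2 + 3.72*t - 7.54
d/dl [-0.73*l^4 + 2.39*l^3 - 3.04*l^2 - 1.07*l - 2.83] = -2.92*l^3 + 7.17*l^2 - 6.08*l - 1.07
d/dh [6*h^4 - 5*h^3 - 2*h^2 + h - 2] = 24*h^3 - 15*h^2 - 4*h + 1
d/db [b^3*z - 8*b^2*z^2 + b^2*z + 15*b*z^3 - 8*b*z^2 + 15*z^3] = z*(3*b^2 - 16*b*z + 2*b + 15*z^2 - 8*z)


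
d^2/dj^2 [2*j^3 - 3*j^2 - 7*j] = 12*j - 6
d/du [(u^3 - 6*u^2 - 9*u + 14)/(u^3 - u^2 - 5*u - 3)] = (5*u^3 + 3*u^2 - 33*u + 97)/(u^5 - 3*u^4 - 6*u^3 + 10*u^2 + 21*u + 9)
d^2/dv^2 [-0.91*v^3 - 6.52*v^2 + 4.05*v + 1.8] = -5.46*v - 13.04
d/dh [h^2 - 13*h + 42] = 2*h - 13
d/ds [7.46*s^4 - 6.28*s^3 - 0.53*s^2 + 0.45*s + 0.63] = 29.84*s^3 - 18.84*s^2 - 1.06*s + 0.45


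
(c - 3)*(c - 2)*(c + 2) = c^3 - 3*c^2 - 4*c + 12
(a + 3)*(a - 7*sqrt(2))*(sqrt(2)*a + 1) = sqrt(2)*a^3 - 13*a^2 + 3*sqrt(2)*a^2 - 39*a - 7*sqrt(2)*a - 21*sqrt(2)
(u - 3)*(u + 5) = u^2 + 2*u - 15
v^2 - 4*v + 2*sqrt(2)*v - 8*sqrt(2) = (v - 4)*(v + 2*sqrt(2))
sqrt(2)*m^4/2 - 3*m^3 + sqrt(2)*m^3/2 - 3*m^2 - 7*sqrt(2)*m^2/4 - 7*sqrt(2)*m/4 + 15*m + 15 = (m - 5*sqrt(2)/2)*(m - 2*sqrt(2))*(m + 3*sqrt(2)/2)*(sqrt(2)*m/2 + sqrt(2)/2)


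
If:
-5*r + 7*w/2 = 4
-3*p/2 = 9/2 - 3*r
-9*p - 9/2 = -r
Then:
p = -6/17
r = 45/34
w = 361/119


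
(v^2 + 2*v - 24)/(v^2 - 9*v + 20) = (v + 6)/(v - 5)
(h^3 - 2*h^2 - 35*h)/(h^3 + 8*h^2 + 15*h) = (h - 7)/(h + 3)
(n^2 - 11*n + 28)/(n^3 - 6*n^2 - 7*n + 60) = (n - 7)/(n^2 - 2*n - 15)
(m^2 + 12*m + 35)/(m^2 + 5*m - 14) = (m + 5)/(m - 2)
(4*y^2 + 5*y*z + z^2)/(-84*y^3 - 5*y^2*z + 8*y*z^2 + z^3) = (-y - z)/(21*y^2 - 4*y*z - z^2)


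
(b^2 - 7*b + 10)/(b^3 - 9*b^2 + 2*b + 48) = (b^2 - 7*b + 10)/(b^3 - 9*b^2 + 2*b + 48)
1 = 1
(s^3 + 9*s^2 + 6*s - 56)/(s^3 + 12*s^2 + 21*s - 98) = (s + 4)/(s + 7)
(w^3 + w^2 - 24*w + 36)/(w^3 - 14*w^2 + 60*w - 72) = (w^2 + 3*w - 18)/(w^2 - 12*w + 36)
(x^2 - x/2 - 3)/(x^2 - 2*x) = (x + 3/2)/x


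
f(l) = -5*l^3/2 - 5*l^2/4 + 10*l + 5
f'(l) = -15*l^2/2 - 5*l/2 + 10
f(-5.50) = 328.12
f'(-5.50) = -203.12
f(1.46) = 9.16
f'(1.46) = -9.64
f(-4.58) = 173.16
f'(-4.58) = -135.87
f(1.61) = 7.43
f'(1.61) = -13.47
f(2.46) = -15.18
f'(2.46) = -41.54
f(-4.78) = 201.68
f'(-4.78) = -149.41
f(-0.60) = -0.91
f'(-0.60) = 8.80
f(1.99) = 0.25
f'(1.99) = -24.68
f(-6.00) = 440.00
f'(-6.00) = -245.00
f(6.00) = -520.00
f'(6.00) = -275.00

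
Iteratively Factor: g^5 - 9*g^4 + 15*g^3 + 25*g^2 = (g)*(g^4 - 9*g^3 + 15*g^2 + 25*g) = g*(g + 1)*(g^3 - 10*g^2 + 25*g) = g^2*(g + 1)*(g^2 - 10*g + 25) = g^2*(g - 5)*(g + 1)*(g - 5)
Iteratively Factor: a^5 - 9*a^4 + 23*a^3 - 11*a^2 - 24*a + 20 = (a - 5)*(a^4 - 4*a^3 + 3*a^2 + 4*a - 4) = (a - 5)*(a - 2)*(a^3 - 2*a^2 - a + 2) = (a - 5)*(a - 2)*(a + 1)*(a^2 - 3*a + 2) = (a - 5)*(a - 2)^2*(a + 1)*(a - 1)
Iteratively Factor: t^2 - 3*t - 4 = (t + 1)*(t - 4)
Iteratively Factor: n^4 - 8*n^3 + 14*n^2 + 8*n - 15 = (n - 3)*(n^3 - 5*n^2 - n + 5) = (n - 3)*(n + 1)*(n^2 - 6*n + 5) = (n - 3)*(n - 1)*(n + 1)*(n - 5)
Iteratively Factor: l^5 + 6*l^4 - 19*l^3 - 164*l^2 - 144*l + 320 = (l + 4)*(l^4 + 2*l^3 - 27*l^2 - 56*l + 80) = (l - 5)*(l + 4)*(l^3 + 7*l^2 + 8*l - 16) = (l - 5)*(l + 4)^2*(l^2 + 3*l - 4) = (l - 5)*(l - 1)*(l + 4)^2*(l + 4)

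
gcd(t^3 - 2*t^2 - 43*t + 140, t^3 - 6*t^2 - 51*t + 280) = t^2 + 2*t - 35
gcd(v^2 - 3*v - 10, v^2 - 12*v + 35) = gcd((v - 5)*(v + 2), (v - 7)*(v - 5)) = v - 5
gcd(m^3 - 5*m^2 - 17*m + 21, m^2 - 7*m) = m - 7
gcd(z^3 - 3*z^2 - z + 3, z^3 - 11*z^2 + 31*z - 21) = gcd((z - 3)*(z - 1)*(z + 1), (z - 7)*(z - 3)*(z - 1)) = z^2 - 4*z + 3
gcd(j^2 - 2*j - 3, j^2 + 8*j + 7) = j + 1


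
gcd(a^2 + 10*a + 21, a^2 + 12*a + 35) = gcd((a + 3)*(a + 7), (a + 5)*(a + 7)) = a + 7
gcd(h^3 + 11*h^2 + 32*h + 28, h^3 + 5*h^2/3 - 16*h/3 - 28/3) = h^2 + 4*h + 4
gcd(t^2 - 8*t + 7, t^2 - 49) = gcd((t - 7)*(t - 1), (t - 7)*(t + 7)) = t - 7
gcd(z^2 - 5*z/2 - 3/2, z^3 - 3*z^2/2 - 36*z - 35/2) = z + 1/2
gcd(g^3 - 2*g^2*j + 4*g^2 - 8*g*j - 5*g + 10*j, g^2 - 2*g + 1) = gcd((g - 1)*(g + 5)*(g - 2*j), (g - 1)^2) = g - 1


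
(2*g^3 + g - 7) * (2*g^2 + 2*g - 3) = 4*g^5 + 4*g^4 - 4*g^3 - 12*g^2 - 17*g + 21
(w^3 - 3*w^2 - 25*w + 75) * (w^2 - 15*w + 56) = w^5 - 18*w^4 + 76*w^3 + 282*w^2 - 2525*w + 4200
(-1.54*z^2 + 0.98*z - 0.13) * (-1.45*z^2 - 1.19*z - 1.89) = 2.233*z^4 + 0.4116*z^3 + 1.9329*z^2 - 1.6975*z + 0.2457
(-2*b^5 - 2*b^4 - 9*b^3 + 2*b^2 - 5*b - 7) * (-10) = 20*b^5 + 20*b^4 + 90*b^3 - 20*b^2 + 50*b + 70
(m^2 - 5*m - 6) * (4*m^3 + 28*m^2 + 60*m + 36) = 4*m^5 + 8*m^4 - 104*m^3 - 432*m^2 - 540*m - 216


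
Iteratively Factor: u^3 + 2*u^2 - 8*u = (u)*(u^2 + 2*u - 8) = u*(u - 2)*(u + 4)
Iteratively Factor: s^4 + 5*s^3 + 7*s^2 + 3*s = (s + 3)*(s^3 + 2*s^2 + s) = (s + 1)*(s + 3)*(s^2 + s) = (s + 1)^2*(s + 3)*(s)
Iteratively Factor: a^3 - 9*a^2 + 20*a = (a - 5)*(a^2 - 4*a) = a*(a - 5)*(a - 4)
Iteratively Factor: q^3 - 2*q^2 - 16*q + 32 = (q - 4)*(q^2 + 2*q - 8) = (q - 4)*(q + 4)*(q - 2)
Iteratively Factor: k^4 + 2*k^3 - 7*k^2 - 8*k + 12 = (k + 2)*(k^3 - 7*k + 6) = (k - 1)*(k + 2)*(k^2 + k - 6) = (k - 1)*(k + 2)*(k + 3)*(k - 2)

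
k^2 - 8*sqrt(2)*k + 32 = (k - 4*sqrt(2))^2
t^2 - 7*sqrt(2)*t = t*(t - 7*sqrt(2))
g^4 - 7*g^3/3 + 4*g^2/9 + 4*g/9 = g*(g - 2)*(g - 2/3)*(g + 1/3)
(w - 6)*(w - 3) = w^2 - 9*w + 18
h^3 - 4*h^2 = h^2*(h - 4)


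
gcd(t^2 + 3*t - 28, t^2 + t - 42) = t + 7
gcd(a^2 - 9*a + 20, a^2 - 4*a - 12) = 1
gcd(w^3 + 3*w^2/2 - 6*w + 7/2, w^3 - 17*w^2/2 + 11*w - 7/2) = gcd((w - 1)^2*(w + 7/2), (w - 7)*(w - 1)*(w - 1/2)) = w - 1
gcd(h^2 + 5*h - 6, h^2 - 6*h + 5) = h - 1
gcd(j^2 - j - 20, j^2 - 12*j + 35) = j - 5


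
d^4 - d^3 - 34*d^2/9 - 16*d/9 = d*(d - 8/3)*(d + 2/3)*(d + 1)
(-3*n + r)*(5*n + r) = -15*n^2 + 2*n*r + r^2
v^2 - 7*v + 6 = (v - 6)*(v - 1)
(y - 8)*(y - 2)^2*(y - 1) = y^4 - 13*y^3 + 48*y^2 - 68*y + 32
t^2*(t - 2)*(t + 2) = t^4 - 4*t^2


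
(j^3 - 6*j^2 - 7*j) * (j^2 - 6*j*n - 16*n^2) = j^5 - 6*j^4*n - 6*j^4 - 16*j^3*n^2 + 36*j^3*n - 7*j^3 + 96*j^2*n^2 + 42*j^2*n + 112*j*n^2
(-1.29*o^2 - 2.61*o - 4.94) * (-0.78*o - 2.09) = 1.0062*o^3 + 4.7319*o^2 + 9.3081*o + 10.3246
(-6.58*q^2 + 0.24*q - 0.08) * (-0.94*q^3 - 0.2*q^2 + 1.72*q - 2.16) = 6.1852*q^5 + 1.0904*q^4 - 11.2904*q^3 + 14.6416*q^2 - 0.656*q + 0.1728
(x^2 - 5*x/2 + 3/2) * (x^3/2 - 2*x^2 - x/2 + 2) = x^5/2 - 13*x^4/4 + 21*x^3/4 + x^2/4 - 23*x/4 + 3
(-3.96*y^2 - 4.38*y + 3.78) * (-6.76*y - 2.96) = 26.7696*y^3 + 41.3304*y^2 - 12.588*y - 11.1888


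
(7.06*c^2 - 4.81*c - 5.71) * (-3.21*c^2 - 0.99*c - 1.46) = -22.6626*c^4 + 8.4507*c^3 + 12.7834*c^2 + 12.6755*c + 8.3366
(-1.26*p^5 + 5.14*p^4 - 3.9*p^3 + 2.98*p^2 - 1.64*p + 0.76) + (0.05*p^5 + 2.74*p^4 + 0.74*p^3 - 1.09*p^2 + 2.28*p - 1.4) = -1.21*p^5 + 7.88*p^4 - 3.16*p^3 + 1.89*p^2 + 0.64*p - 0.64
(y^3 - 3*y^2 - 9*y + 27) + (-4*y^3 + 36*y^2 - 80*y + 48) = -3*y^3 + 33*y^2 - 89*y + 75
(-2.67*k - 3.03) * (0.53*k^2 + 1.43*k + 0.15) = -1.4151*k^3 - 5.424*k^2 - 4.7334*k - 0.4545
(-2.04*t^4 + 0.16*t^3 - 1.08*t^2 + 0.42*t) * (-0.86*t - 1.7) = 1.7544*t^5 + 3.3304*t^4 + 0.6568*t^3 + 1.4748*t^2 - 0.714*t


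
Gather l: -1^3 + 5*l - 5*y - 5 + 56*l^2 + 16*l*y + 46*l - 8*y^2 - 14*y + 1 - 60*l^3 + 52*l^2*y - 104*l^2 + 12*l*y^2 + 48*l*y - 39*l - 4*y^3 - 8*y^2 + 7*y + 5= -60*l^3 + l^2*(52*y - 48) + l*(12*y^2 + 64*y + 12) - 4*y^3 - 16*y^2 - 12*y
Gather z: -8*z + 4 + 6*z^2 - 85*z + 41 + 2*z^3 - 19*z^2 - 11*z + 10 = 2*z^3 - 13*z^2 - 104*z + 55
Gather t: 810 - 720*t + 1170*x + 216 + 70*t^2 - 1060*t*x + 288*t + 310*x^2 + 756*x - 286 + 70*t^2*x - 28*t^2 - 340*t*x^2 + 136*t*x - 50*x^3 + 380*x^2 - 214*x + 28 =t^2*(70*x + 42) + t*(-340*x^2 - 924*x - 432) - 50*x^3 + 690*x^2 + 1712*x + 768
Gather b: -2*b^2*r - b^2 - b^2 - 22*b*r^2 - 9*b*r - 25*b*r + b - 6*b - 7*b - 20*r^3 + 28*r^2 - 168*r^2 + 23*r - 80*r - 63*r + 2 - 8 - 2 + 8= b^2*(-2*r - 2) + b*(-22*r^2 - 34*r - 12) - 20*r^3 - 140*r^2 - 120*r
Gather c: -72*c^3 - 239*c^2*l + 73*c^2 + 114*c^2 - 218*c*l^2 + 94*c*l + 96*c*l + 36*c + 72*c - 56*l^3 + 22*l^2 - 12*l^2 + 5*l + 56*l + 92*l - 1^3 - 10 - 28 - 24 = -72*c^3 + c^2*(187 - 239*l) + c*(-218*l^2 + 190*l + 108) - 56*l^3 + 10*l^2 + 153*l - 63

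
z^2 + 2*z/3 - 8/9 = (z - 2/3)*(z + 4/3)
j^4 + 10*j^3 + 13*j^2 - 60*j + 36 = (j - 1)^2*(j + 6)^2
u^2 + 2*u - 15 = (u - 3)*(u + 5)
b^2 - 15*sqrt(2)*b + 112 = (b - 8*sqrt(2))*(b - 7*sqrt(2))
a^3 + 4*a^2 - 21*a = a*(a - 3)*(a + 7)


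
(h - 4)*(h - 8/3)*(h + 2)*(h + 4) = h^4 - 2*h^3/3 - 64*h^2/3 + 32*h/3 + 256/3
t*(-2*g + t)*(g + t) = -2*g^2*t - g*t^2 + t^3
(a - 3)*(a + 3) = a^2 - 9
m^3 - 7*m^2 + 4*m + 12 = (m - 6)*(m - 2)*(m + 1)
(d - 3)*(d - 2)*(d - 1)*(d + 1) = d^4 - 5*d^3 + 5*d^2 + 5*d - 6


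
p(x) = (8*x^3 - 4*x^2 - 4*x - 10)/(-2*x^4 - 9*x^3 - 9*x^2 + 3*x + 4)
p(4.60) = -0.34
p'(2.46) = -0.10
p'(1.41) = -0.82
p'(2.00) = -0.22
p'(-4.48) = 3.19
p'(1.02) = -3.49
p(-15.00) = 0.38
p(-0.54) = -10.24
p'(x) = (24*x^2 - 8*x - 4)/(-2*x^4 - 9*x^3 - 9*x^2 + 3*x + 4) + (8*x^3 - 4*x^2 - 4*x - 10)*(8*x^3 + 27*x^2 + 18*x - 3)/(-2*x^4 - 9*x^3 - 9*x^2 + 3*x + 4)^2 = 2*(8*x^6 - 8*x^5 - 66*x^4 - 52*x^3 - 111*x^2 - 106*x + 7)/(4*x^8 + 36*x^7 + 117*x^6 + 150*x^5 + 11*x^4 - 126*x^3 - 63*x^2 + 24*x + 16)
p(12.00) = -0.23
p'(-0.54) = 69.65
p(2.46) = -0.30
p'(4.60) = 0.01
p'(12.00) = 0.01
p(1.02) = 0.70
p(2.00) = -0.23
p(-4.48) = 4.25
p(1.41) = 0.03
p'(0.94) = -5.53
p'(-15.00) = 0.04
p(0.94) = 1.05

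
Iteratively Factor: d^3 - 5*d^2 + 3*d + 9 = (d - 3)*(d^2 - 2*d - 3) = (d - 3)*(d + 1)*(d - 3)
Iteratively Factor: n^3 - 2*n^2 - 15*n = (n - 5)*(n^2 + 3*n) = (n - 5)*(n + 3)*(n)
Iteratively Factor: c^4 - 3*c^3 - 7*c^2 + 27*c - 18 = (c + 3)*(c^3 - 6*c^2 + 11*c - 6) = (c - 2)*(c + 3)*(c^2 - 4*c + 3) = (c - 3)*(c - 2)*(c + 3)*(c - 1)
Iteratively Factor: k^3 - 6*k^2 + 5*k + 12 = (k - 4)*(k^2 - 2*k - 3) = (k - 4)*(k + 1)*(k - 3)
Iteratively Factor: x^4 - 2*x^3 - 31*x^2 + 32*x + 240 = (x - 5)*(x^3 + 3*x^2 - 16*x - 48) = (x - 5)*(x + 4)*(x^2 - x - 12) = (x - 5)*(x + 3)*(x + 4)*(x - 4)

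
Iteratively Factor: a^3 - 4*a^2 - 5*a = (a)*(a^2 - 4*a - 5) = a*(a + 1)*(a - 5)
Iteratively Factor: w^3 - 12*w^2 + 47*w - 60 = (w - 3)*(w^2 - 9*w + 20) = (w - 5)*(w - 3)*(w - 4)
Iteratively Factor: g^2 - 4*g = (g)*(g - 4)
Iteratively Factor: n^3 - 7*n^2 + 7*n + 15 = (n - 5)*(n^2 - 2*n - 3) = (n - 5)*(n + 1)*(n - 3)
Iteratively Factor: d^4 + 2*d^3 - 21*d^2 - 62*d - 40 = (d - 5)*(d^3 + 7*d^2 + 14*d + 8) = (d - 5)*(d + 4)*(d^2 + 3*d + 2) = (d - 5)*(d + 1)*(d + 4)*(d + 2)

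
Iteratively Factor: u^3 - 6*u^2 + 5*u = (u)*(u^2 - 6*u + 5) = u*(u - 5)*(u - 1)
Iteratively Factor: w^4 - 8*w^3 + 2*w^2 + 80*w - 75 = (w - 1)*(w^3 - 7*w^2 - 5*w + 75) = (w - 5)*(w - 1)*(w^2 - 2*w - 15) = (w - 5)*(w - 1)*(w + 3)*(w - 5)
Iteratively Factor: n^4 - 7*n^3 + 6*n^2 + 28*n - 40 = (n - 5)*(n^3 - 2*n^2 - 4*n + 8) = (n - 5)*(n - 2)*(n^2 - 4) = (n - 5)*(n - 2)^2*(n + 2)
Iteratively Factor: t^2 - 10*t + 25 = (t - 5)*(t - 5)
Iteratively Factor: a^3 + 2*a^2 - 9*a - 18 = (a + 3)*(a^2 - a - 6) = (a + 2)*(a + 3)*(a - 3)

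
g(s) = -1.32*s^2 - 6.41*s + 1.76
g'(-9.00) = 17.35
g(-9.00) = -47.47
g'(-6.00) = 9.43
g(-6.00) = -7.30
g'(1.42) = -10.16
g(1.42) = -10.00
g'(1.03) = -9.13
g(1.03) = -6.24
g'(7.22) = -25.47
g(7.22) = -113.33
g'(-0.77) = -4.38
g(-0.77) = 5.91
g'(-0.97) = -3.85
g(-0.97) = 6.74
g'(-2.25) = -0.47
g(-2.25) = 9.50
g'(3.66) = -16.07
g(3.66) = -39.38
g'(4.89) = -19.32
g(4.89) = -61.15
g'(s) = -2.64*s - 6.41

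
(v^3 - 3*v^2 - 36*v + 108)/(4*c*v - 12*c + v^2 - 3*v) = (v^2 - 36)/(4*c + v)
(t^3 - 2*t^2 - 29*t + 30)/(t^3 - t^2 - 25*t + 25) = (t - 6)/(t - 5)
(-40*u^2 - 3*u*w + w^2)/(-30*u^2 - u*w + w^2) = (8*u - w)/(6*u - w)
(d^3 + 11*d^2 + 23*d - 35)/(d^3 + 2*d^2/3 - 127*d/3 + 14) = 3*(d^2 + 4*d - 5)/(3*d^2 - 19*d + 6)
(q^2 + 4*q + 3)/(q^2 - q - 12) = (q + 1)/(q - 4)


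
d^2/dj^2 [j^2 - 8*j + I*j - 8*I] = 2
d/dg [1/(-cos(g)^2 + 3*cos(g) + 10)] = (3 - 2*cos(g))*sin(g)/(sin(g)^2 + 3*cos(g) + 9)^2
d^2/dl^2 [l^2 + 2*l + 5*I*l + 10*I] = 2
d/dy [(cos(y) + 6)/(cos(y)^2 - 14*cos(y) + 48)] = (cos(y)^2 + 12*cos(y) - 132)*sin(y)/(cos(y)^2 - 14*cos(y) + 48)^2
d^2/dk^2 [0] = 0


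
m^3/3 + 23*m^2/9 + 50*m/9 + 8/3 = (m/3 + 1)*(m + 2/3)*(m + 4)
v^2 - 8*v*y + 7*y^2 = (v - 7*y)*(v - y)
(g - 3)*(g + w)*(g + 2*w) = g^3 + 3*g^2*w - 3*g^2 + 2*g*w^2 - 9*g*w - 6*w^2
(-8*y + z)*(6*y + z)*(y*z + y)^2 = -48*y^4*z^2 - 96*y^4*z - 48*y^4 - 2*y^3*z^3 - 4*y^3*z^2 - 2*y^3*z + y^2*z^4 + 2*y^2*z^3 + y^2*z^2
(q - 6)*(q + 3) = q^2 - 3*q - 18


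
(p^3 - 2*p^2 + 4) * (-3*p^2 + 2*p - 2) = -3*p^5 + 8*p^4 - 6*p^3 - 8*p^2 + 8*p - 8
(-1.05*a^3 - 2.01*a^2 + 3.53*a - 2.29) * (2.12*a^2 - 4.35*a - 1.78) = -2.226*a^5 + 0.3063*a^4 + 18.0961*a^3 - 16.6325*a^2 + 3.6781*a + 4.0762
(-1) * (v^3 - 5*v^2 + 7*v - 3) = -v^3 + 5*v^2 - 7*v + 3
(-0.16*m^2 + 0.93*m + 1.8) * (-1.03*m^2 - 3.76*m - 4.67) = 0.1648*m^4 - 0.3563*m^3 - 4.6036*m^2 - 11.1111*m - 8.406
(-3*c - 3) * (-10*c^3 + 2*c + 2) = 30*c^4 + 30*c^3 - 6*c^2 - 12*c - 6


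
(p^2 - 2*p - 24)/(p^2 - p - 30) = (p + 4)/(p + 5)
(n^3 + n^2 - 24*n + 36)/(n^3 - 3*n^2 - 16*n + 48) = (n^2 + 4*n - 12)/(n^2 - 16)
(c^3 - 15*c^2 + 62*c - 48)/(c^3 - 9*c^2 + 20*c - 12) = (c - 8)/(c - 2)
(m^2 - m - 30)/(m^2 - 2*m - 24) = (m + 5)/(m + 4)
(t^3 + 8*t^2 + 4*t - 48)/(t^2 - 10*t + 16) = (t^2 + 10*t + 24)/(t - 8)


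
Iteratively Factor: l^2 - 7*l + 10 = (l - 5)*(l - 2)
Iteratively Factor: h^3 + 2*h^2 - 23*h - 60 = (h - 5)*(h^2 + 7*h + 12) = (h - 5)*(h + 3)*(h + 4)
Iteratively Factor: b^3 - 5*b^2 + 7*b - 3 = (b - 1)*(b^2 - 4*b + 3) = (b - 3)*(b - 1)*(b - 1)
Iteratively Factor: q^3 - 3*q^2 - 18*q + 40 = (q - 2)*(q^2 - q - 20) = (q - 5)*(q - 2)*(q + 4)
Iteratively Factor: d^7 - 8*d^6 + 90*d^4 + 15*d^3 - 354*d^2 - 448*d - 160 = (d + 2)*(d^6 - 10*d^5 + 20*d^4 + 50*d^3 - 85*d^2 - 184*d - 80) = (d - 4)*(d + 2)*(d^5 - 6*d^4 - 4*d^3 + 34*d^2 + 51*d + 20) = (d - 4)^2*(d + 2)*(d^4 - 2*d^3 - 12*d^2 - 14*d - 5) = (d - 5)*(d - 4)^2*(d + 2)*(d^3 + 3*d^2 + 3*d + 1) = (d - 5)*(d - 4)^2*(d + 1)*(d + 2)*(d^2 + 2*d + 1) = (d - 5)*(d - 4)^2*(d + 1)^2*(d + 2)*(d + 1)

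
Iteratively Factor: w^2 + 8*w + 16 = (w + 4)*(w + 4)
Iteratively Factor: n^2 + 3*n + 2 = (n + 1)*(n + 2)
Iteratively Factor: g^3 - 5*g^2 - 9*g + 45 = (g + 3)*(g^2 - 8*g + 15) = (g - 5)*(g + 3)*(g - 3)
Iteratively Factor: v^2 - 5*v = (v - 5)*(v)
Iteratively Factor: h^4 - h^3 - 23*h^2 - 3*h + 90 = (h + 3)*(h^3 - 4*h^2 - 11*h + 30) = (h + 3)^2*(h^2 - 7*h + 10) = (h - 5)*(h + 3)^2*(h - 2)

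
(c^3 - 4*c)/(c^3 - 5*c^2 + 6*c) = (c + 2)/(c - 3)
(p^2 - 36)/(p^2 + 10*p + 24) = (p - 6)/(p + 4)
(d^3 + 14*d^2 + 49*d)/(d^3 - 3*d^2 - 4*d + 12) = d*(d^2 + 14*d + 49)/(d^3 - 3*d^2 - 4*d + 12)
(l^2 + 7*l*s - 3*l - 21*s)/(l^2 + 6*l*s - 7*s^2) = (3 - l)/(-l + s)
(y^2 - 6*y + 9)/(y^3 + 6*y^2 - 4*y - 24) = (y^2 - 6*y + 9)/(y^3 + 6*y^2 - 4*y - 24)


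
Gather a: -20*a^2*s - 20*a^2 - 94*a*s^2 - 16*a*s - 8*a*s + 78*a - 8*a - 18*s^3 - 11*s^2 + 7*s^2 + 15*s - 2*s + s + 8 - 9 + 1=a^2*(-20*s - 20) + a*(-94*s^2 - 24*s + 70) - 18*s^3 - 4*s^2 + 14*s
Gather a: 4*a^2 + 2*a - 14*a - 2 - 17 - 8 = 4*a^2 - 12*a - 27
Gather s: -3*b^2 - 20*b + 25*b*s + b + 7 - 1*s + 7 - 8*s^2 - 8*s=-3*b^2 - 19*b - 8*s^2 + s*(25*b - 9) + 14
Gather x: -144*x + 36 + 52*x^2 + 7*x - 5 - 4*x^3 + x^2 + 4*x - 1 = -4*x^3 + 53*x^2 - 133*x + 30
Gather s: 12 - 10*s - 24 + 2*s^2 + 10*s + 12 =2*s^2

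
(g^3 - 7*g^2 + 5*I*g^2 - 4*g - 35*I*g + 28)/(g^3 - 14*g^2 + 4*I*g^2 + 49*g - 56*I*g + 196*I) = (g + I)/(g - 7)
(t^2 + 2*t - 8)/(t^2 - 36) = (t^2 + 2*t - 8)/(t^2 - 36)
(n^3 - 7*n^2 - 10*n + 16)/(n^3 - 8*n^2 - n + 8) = (n + 2)/(n + 1)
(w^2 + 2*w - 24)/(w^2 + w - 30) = (w - 4)/(w - 5)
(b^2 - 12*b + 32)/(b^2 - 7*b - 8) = (b - 4)/(b + 1)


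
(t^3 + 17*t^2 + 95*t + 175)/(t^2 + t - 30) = (t^3 + 17*t^2 + 95*t + 175)/(t^2 + t - 30)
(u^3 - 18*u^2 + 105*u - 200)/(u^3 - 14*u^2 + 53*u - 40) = (u - 5)/(u - 1)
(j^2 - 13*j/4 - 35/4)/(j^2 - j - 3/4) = (-4*j^2 + 13*j + 35)/(-4*j^2 + 4*j + 3)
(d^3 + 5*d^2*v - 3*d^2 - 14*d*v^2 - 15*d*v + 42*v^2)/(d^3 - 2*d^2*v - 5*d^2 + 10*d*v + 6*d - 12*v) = (d + 7*v)/(d - 2)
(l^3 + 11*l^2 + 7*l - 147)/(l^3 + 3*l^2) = (l^3 + 11*l^2 + 7*l - 147)/(l^2*(l + 3))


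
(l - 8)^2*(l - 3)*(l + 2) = l^4 - 17*l^3 + 74*l^2 + 32*l - 384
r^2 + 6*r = r*(r + 6)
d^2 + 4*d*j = d*(d + 4*j)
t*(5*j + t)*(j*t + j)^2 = 5*j^3*t^3 + 10*j^3*t^2 + 5*j^3*t + j^2*t^4 + 2*j^2*t^3 + j^2*t^2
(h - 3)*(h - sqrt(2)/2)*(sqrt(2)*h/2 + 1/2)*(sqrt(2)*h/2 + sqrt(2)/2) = h^4/2 - h^3 - 7*h^2/4 + h/2 + 3/4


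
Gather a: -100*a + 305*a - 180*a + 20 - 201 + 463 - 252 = 25*a + 30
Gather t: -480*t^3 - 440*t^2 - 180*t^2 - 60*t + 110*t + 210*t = -480*t^3 - 620*t^2 + 260*t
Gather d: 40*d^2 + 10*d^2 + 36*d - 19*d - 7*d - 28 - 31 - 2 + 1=50*d^2 + 10*d - 60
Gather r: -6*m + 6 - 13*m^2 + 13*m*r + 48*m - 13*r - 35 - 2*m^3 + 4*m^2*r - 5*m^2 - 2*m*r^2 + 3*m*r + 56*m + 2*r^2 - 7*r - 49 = -2*m^3 - 18*m^2 + 98*m + r^2*(2 - 2*m) + r*(4*m^2 + 16*m - 20) - 78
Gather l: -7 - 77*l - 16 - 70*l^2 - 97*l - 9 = -70*l^2 - 174*l - 32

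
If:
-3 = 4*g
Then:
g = -3/4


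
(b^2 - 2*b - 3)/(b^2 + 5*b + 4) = (b - 3)/(b + 4)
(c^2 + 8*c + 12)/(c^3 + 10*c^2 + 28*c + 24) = 1/(c + 2)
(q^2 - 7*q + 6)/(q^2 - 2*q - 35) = (-q^2 + 7*q - 6)/(-q^2 + 2*q + 35)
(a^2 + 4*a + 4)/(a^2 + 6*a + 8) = (a + 2)/(a + 4)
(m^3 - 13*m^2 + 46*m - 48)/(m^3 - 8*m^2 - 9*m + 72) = (m - 2)/(m + 3)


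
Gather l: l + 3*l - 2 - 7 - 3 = 4*l - 12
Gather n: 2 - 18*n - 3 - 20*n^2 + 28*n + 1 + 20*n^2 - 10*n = 0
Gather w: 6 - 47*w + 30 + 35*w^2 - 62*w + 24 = 35*w^2 - 109*w + 60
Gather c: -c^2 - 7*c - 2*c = -c^2 - 9*c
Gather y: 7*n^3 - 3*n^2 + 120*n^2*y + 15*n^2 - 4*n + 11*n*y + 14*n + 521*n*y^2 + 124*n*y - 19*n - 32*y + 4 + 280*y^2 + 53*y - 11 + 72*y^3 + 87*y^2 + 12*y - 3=7*n^3 + 12*n^2 - 9*n + 72*y^3 + y^2*(521*n + 367) + y*(120*n^2 + 135*n + 33) - 10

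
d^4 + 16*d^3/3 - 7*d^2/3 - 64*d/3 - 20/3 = (d - 2)*(d + 1/3)*(d + 2)*(d + 5)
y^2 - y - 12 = (y - 4)*(y + 3)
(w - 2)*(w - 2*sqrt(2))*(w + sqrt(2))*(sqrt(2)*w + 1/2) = sqrt(2)*w^4 - 2*sqrt(2)*w^3 - 3*w^3/2 - 9*sqrt(2)*w^2/2 + 3*w^2 - 2*w + 9*sqrt(2)*w + 4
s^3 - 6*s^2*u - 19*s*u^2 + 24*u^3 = (s - 8*u)*(s - u)*(s + 3*u)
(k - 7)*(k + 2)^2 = k^3 - 3*k^2 - 24*k - 28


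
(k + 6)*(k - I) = k^2 + 6*k - I*k - 6*I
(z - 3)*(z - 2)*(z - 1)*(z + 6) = z^4 - 25*z^2 + 60*z - 36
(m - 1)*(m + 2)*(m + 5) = m^3 + 6*m^2 + 3*m - 10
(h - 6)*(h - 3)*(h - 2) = h^3 - 11*h^2 + 36*h - 36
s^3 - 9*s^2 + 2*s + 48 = (s - 8)*(s - 3)*(s + 2)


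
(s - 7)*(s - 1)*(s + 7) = s^3 - s^2 - 49*s + 49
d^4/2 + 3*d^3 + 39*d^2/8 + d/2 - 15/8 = (d/2 + 1/2)*(d - 1/2)*(d + 5/2)*(d + 3)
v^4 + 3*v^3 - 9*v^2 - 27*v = v*(v - 3)*(v + 3)^2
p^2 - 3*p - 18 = (p - 6)*(p + 3)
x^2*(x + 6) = x^3 + 6*x^2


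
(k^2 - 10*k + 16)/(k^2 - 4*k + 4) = (k - 8)/(k - 2)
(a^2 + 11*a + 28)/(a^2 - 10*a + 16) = (a^2 + 11*a + 28)/(a^2 - 10*a + 16)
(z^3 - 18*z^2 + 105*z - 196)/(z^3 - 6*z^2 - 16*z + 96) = (z^2 - 14*z + 49)/(z^2 - 2*z - 24)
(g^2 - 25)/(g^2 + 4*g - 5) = (g - 5)/(g - 1)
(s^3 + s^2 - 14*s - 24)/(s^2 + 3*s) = s - 2 - 8/s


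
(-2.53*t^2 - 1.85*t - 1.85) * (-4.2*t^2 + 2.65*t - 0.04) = 10.626*t^4 + 1.0655*t^3 + 2.9687*t^2 - 4.8285*t + 0.074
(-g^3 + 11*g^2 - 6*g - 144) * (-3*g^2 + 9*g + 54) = 3*g^5 - 42*g^4 + 63*g^3 + 972*g^2 - 1620*g - 7776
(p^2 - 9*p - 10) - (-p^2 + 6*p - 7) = 2*p^2 - 15*p - 3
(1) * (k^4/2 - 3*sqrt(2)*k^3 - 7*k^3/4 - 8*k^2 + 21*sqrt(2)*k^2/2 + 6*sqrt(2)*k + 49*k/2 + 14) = k^4/2 - 3*sqrt(2)*k^3 - 7*k^3/4 - 8*k^2 + 21*sqrt(2)*k^2/2 + 6*sqrt(2)*k + 49*k/2 + 14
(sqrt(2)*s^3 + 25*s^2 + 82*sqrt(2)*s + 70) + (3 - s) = sqrt(2)*s^3 + 25*s^2 - s + 82*sqrt(2)*s + 73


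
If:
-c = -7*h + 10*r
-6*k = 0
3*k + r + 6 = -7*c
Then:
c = -r/7 - 6/7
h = 69*r/49 - 6/49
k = 0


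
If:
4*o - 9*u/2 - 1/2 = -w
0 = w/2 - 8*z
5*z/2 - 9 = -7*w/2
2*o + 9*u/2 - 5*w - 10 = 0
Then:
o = 529/156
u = 1211/351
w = 32/13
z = 2/13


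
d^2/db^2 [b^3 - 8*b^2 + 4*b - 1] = 6*b - 16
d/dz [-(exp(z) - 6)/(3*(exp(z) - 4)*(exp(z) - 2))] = (exp(2*z) - 12*exp(z) + 28)*exp(z)/(3*(exp(4*z) - 12*exp(3*z) + 52*exp(2*z) - 96*exp(z) + 64))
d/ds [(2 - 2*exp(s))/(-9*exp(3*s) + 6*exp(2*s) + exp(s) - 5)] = 2*(-(1 - exp(s))*(-27*exp(2*s) + 12*exp(s) + 1) + 9*exp(3*s) - 6*exp(2*s) - exp(s) + 5)*exp(s)/(9*exp(3*s) - 6*exp(2*s) - exp(s) + 5)^2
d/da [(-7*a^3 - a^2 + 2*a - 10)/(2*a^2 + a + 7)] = 2*(-7*a^4 - 7*a^3 - 76*a^2 + 13*a + 12)/(4*a^4 + 4*a^3 + 29*a^2 + 14*a + 49)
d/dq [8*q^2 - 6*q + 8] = 16*q - 6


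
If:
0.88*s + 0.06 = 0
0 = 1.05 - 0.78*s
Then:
No Solution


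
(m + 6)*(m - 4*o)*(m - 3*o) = m^3 - 7*m^2*o + 6*m^2 + 12*m*o^2 - 42*m*o + 72*o^2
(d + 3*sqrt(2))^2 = d^2 + 6*sqrt(2)*d + 18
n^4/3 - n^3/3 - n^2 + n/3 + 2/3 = (n/3 + 1/3)*(n - 2)*(n - 1)*(n + 1)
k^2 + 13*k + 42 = (k + 6)*(k + 7)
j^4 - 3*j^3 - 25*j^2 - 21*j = j*(j - 7)*(j + 1)*(j + 3)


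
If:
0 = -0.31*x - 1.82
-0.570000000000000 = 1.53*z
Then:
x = -5.87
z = -0.37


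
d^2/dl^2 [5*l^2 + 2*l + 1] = 10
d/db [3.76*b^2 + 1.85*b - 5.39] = 7.52*b + 1.85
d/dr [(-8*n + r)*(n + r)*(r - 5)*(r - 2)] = -16*n^2*r + 56*n^2 - 21*n*r^2 + 98*n*r - 70*n + 4*r^3 - 21*r^2 + 20*r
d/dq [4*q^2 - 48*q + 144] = 8*q - 48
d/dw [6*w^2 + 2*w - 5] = 12*w + 2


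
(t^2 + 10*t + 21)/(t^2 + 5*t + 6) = (t + 7)/(t + 2)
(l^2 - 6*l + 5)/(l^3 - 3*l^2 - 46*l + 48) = (l - 5)/(l^2 - 2*l - 48)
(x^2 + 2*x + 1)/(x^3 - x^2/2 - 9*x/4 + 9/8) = 8*(x^2 + 2*x + 1)/(8*x^3 - 4*x^2 - 18*x + 9)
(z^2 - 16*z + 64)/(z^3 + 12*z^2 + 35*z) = (z^2 - 16*z + 64)/(z*(z^2 + 12*z + 35))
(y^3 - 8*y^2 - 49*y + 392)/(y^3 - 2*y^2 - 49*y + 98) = (y - 8)/(y - 2)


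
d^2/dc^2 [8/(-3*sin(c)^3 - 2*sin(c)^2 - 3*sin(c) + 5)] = 8*(81*sin(c)^6 + 66*sin(c)^5 - 74*sin(c)^4 + 57*sin(c)^3 - 29*sin(c)^2 - 111*sin(c) - 38)/(3*sin(c)^3 + 2*sin(c)^2 + 3*sin(c) - 5)^3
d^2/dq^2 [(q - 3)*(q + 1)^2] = 6*q - 2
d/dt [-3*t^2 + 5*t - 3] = 5 - 6*t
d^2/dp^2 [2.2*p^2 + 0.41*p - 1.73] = 4.40000000000000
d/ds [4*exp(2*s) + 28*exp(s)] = (8*exp(s) + 28)*exp(s)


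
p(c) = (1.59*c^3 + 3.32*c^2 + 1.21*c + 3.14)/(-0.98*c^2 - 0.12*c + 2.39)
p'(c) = (1.96*c + 0.12)*(1.59*c^3 + 3.32*c^2 + 1.21*c + 3.14)/(-0.98*c^2 - 0.12*c + 2.39)^2 + (4.77*c^2 + 6.64*c + 1.21)/(-0.98*c^2 - 0.12*c + 2.39)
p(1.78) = -26.68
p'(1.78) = 73.39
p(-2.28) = 0.50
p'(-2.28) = -3.58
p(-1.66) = -27.02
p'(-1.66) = -790.72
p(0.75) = 3.77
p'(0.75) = 8.50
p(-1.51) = 10.12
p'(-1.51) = -79.26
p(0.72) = 3.52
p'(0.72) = 7.72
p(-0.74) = 1.76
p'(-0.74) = -1.77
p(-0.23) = 1.28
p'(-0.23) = -0.21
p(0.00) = 1.31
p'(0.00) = 0.57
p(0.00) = 1.31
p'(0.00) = 0.57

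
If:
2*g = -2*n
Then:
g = -n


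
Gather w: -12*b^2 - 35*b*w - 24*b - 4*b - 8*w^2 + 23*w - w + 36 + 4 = -12*b^2 - 28*b - 8*w^2 + w*(22 - 35*b) + 40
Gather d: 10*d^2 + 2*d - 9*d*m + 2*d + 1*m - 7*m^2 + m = 10*d^2 + d*(4 - 9*m) - 7*m^2 + 2*m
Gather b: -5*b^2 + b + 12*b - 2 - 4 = -5*b^2 + 13*b - 6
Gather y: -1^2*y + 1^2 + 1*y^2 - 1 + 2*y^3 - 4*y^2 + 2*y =2*y^3 - 3*y^2 + y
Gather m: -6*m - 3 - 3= -6*m - 6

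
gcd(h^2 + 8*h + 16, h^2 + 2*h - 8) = h + 4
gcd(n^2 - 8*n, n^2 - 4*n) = n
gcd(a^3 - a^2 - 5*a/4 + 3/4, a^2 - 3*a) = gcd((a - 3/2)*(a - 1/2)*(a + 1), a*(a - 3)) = 1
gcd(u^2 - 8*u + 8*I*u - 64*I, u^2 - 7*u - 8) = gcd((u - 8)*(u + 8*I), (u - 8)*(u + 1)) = u - 8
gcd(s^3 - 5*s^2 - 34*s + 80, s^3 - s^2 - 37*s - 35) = s + 5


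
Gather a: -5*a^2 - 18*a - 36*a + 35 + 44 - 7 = -5*a^2 - 54*a + 72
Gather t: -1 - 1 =-2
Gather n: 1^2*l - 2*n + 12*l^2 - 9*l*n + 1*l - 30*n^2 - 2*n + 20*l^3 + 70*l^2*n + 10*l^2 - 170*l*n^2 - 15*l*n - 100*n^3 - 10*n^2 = 20*l^3 + 22*l^2 + 2*l - 100*n^3 + n^2*(-170*l - 40) + n*(70*l^2 - 24*l - 4)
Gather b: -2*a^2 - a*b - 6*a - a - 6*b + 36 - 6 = -2*a^2 - 7*a + b*(-a - 6) + 30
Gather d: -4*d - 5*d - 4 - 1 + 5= -9*d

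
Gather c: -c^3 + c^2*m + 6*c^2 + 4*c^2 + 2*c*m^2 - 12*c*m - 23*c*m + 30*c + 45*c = -c^3 + c^2*(m + 10) + c*(2*m^2 - 35*m + 75)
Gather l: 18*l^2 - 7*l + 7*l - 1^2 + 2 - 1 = 18*l^2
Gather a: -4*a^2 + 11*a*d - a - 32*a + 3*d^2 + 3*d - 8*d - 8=-4*a^2 + a*(11*d - 33) + 3*d^2 - 5*d - 8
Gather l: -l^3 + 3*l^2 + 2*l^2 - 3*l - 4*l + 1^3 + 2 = -l^3 + 5*l^2 - 7*l + 3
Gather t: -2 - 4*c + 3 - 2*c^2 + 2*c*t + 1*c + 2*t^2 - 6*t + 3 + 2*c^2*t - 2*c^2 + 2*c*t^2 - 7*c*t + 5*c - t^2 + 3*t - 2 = -4*c^2 + 2*c + t^2*(2*c + 1) + t*(2*c^2 - 5*c - 3) + 2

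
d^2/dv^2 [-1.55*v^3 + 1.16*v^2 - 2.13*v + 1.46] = 2.32 - 9.3*v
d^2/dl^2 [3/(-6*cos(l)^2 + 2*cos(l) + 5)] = 6*(-72*sin(l)^4 + 98*sin(l)^2 - 35*cos(l)/2 + 9*cos(3*l)/2 + 8)/(6*sin(l)^2 + 2*cos(l) - 1)^3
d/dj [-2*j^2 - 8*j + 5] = -4*j - 8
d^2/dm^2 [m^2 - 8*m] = 2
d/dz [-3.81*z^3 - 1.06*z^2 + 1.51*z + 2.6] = -11.43*z^2 - 2.12*z + 1.51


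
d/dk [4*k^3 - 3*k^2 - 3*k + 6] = 12*k^2 - 6*k - 3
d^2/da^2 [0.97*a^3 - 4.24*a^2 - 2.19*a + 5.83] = 5.82*a - 8.48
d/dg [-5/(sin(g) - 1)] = 5*cos(g)/(sin(g) - 1)^2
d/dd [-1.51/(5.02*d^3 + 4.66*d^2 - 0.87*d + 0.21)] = (22.7406*d^2 + 14.0732*d - 1.3137)/(5.02*d^3 + 4.66*d^2 - 0.87*d + 0.21)^2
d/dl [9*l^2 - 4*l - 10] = 18*l - 4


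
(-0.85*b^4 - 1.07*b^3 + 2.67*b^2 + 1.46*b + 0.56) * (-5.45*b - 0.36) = 4.6325*b^5 + 6.1375*b^4 - 14.1663*b^3 - 8.9182*b^2 - 3.5776*b - 0.2016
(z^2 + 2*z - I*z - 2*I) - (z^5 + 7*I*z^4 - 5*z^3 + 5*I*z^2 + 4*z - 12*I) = -z^5 - 7*I*z^4 + 5*z^3 + z^2 - 5*I*z^2 - 2*z - I*z + 10*I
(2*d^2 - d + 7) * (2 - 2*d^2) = -4*d^4 + 2*d^3 - 10*d^2 - 2*d + 14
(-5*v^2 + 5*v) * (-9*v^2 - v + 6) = 45*v^4 - 40*v^3 - 35*v^2 + 30*v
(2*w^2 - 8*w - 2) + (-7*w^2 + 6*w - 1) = -5*w^2 - 2*w - 3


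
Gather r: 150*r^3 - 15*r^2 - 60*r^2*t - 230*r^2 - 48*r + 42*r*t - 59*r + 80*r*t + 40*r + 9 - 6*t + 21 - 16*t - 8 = 150*r^3 + r^2*(-60*t - 245) + r*(122*t - 67) - 22*t + 22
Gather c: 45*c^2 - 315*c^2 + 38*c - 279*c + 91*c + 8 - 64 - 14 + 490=-270*c^2 - 150*c + 420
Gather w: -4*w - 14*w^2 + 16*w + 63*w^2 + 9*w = 49*w^2 + 21*w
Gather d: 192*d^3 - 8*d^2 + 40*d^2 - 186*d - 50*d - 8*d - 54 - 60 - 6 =192*d^3 + 32*d^2 - 244*d - 120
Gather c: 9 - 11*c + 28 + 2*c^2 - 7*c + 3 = 2*c^2 - 18*c + 40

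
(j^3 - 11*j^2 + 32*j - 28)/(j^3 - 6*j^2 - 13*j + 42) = (j - 2)/(j + 3)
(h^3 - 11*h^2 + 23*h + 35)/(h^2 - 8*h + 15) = (h^2 - 6*h - 7)/(h - 3)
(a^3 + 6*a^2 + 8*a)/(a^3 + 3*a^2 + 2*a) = (a + 4)/(a + 1)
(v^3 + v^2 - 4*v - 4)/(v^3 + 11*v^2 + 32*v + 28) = (v^2 - v - 2)/(v^2 + 9*v + 14)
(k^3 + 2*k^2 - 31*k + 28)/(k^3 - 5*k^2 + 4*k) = (k + 7)/k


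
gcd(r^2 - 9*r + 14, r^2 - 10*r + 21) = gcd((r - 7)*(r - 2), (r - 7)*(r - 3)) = r - 7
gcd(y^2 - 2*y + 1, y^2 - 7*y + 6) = y - 1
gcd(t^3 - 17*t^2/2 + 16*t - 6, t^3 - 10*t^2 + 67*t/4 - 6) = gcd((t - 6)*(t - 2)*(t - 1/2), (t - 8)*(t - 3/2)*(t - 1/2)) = t - 1/2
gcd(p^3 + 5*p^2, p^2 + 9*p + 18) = 1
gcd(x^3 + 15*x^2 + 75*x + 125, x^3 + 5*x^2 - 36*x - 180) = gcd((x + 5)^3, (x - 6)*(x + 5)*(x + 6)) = x + 5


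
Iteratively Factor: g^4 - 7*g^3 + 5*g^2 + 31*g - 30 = (g - 5)*(g^3 - 2*g^2 - 5*g + 6) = (g - 5)*(g - 1)*(g^2 - g - 6) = (g - 5)*(g - 1)*(g + 2)*(g - 3)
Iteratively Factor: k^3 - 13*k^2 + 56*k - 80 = (k - 5)*(k^2 - 8*k + 16) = (k - 5)*(k - 4)*(k - 4)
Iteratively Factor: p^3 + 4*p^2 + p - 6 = (p + 3)*(p^2 + p - 2) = (p - 1)*(p + 3)*(p + 2)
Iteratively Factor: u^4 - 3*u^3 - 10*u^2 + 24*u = (u)*(u^3 - 3*u^2 - 10*u + 24) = u*(u - 4)*(u^2 + u - 6) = u*(u - 4)*(u + 3)*(u - 2)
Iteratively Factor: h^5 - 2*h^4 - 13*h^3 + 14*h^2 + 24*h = (h + 3)*(h^4 - 5*h^3 + 2*h^2 + 8*h) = (h - 2)*(h + 3)*(h^3 - 3*h^2 - 4*h) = (h - 4)*(h - 2)*(h + 3)*(h^2 + h) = h*(h - 4)*(h - 2)*(h + 3)*(h + 1)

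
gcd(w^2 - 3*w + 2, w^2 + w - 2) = w - 1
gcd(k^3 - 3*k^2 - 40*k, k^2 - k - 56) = k - 8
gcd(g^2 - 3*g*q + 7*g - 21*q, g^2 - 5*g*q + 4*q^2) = 1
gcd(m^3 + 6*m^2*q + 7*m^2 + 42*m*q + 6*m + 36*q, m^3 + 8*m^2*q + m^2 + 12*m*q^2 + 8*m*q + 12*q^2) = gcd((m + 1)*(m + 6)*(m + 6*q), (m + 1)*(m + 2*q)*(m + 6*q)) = m^2 + 6*m*q + m + 6*q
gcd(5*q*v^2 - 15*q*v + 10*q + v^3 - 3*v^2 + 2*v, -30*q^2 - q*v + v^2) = 5*q + v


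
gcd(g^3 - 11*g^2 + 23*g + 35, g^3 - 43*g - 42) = g^2 - 6*g - 7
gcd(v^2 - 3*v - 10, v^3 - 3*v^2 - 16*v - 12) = v + 2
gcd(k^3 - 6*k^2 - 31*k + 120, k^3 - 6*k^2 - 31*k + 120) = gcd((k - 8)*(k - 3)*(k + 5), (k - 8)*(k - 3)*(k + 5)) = k^3 - 6*k^2 - 31*k + 120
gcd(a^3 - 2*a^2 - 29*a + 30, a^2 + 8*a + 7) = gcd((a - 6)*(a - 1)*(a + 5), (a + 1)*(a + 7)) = 1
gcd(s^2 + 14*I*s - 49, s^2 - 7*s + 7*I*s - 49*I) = s + 7*I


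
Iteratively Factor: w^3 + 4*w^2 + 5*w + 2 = (w + 1)*(w^2 + 3*w + 2) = (w + 1)*(w + 2)*(w + 1)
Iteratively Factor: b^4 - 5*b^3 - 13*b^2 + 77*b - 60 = (b - 3)*(b^3 - 2*b^2 - 19*b + 20) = (b - 5)*(b - 3)*(b^2 + 3*b - 4) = (b - 5)*(b - 3)*(b + 4)*(b - 1)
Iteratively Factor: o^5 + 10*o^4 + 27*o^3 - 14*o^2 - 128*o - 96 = (o - 2)*(o^4 + 12*o^3 + 51*o^2 + 88*o + 48) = (o - 2)*(o + 4)*(o^3 + 8*o^2 + 19*o + 12) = (o - 2)*(o + 1)*(o + 4)*(o^2 + 7*o + 12) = (o - 2)*(o + 1)*(o + 4)^2*(o + 3)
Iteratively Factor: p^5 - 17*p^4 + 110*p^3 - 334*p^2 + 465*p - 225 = (p - 5)*(p^4 - 12*p^3 + 50*p^2 - 84*p + 45) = (p - 5)^2*(p^3 - 7*p^2 + 15*p - 9) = (p - 5)^2*(p - 3)*(p^2 - 4*p + 3) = (p - 5)^2*(p - 3)^2*(p - 1)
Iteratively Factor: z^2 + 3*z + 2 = (z + 2)*(z + 1)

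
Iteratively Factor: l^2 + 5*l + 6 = (l + 2)*(l + 3)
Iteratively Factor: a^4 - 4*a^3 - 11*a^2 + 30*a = (a)*(a^3 - 4*a^2 - 11*a + 30) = a*(a - 5)*(a^2 + a - 6) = a*(a - 5)*(a - 2)*(a + 3)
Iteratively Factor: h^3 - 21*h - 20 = (h + 4)*(h^2 - 4*h - 5) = (h - 5)*(h + 4)*(h + 1)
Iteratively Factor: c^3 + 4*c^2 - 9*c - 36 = (c - 3)*(c^2 + 7*c + 12) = (c - 3)*(c + 3)*(c + 4)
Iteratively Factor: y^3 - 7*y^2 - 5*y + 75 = (y + 3)*(y^2 - 10*y + 25) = (y - 5)*(y + 3)*(y - 5)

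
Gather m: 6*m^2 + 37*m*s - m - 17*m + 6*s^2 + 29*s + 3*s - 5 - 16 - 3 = 6*m^2 + m*(37*s - 18) + 6*s^2 + 32*s - 24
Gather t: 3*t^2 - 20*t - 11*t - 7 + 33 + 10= 3*t^2 - 31*t + 36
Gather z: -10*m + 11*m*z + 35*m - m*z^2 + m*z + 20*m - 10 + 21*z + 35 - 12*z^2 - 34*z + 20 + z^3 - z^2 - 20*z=45*m + z^3 + z^2*(-m - 13) + z*(12*m - 33) + 45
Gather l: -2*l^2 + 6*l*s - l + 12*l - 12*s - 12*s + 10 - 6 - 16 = -2*l^2 + l*(6*s + 11) - 24*s - 12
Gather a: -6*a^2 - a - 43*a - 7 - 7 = -6*a^2 - 44*a - 14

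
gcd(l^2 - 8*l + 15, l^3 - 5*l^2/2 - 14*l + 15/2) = l - 5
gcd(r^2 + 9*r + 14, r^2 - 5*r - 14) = r + 2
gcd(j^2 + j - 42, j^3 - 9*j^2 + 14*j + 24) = j - 6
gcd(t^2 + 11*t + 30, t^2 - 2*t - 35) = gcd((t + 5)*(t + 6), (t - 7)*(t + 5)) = t + 5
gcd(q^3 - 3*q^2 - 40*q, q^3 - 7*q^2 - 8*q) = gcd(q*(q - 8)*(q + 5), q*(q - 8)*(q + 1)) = q^2 - 8*q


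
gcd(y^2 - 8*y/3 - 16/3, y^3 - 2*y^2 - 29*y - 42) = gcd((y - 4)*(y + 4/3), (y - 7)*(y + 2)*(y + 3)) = 1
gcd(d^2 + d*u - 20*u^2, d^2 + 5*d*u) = d + 5*u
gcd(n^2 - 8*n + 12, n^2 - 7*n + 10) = n - 2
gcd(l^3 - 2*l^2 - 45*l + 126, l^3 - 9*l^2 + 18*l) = l^2 - 9*l + 18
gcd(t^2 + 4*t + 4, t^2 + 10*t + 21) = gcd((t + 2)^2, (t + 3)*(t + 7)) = 1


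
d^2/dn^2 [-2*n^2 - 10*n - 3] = -4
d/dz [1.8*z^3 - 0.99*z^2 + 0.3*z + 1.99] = 5.4*z^2 - 1.98*z + 0.3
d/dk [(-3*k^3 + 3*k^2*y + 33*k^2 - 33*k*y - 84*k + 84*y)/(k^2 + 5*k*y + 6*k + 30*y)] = 3*((2*k + 5*y + 6)*(k^3 - k^2*y - 11*k^2 + 11*k*y + 28*k - 28*y) + (k^2 + 5*k*y + 6*k + 30*y)*(-3*k^2 + 2*k*y + 22*k - 11*y - 28))/(k^2 + 5*k*y + 6*k + 30*y)^2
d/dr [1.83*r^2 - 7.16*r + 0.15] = 3.66*r - 7.16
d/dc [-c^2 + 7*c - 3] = 7 - 2*c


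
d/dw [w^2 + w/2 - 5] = 2*w + 1/2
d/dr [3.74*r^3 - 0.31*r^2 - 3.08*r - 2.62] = 11.22*r^2 - 0.62*r - 3.08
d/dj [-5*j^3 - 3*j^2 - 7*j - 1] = -15*j^2 - 6*j - 7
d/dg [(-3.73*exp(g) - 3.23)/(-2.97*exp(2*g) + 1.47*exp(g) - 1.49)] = (-11.0781*exp(2*g) - 19.1862*exp(g) + 10.3058)*exp(g)/(8.8209*exp(4*g) - 8.7318*exp(3*g) + 11.0115*exp(2*g) - 4.3806*exp(g) + 2.2201)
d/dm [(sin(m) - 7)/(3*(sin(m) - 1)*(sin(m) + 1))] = (14*sin(m) + cos(m)^2 - 2)/(3*cos(m)^3)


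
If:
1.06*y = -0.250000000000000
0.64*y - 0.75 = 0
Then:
No Solution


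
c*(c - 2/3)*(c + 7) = c^3 + 19*c^2/3 - 14*c/3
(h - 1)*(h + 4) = h^2 + 3*h - 4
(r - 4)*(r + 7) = r^2 + 3*r - 28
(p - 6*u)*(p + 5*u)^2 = p^3 + 4*p^2*u - 35*p*u^2 - 150*u^3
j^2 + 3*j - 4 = (j - 1)*(j + 4)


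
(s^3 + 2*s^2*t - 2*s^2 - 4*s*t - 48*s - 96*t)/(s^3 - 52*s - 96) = (s + 2*t)/(s + 2)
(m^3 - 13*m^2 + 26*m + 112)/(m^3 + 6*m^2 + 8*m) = (m^2 - 15*m + 56)/(m*(m + 4))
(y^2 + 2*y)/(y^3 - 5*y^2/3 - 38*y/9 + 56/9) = 9*y/(9*y^2 - 33*y + 28)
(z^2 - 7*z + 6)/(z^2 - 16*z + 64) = (z^2 - 7*z + 6)/(z^2 - 16*z + 64)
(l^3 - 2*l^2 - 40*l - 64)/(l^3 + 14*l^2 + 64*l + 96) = (l^2 - 6*l - 16)/(l^2 + 10*l + 24)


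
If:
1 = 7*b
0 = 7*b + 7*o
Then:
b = 1/7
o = -1/7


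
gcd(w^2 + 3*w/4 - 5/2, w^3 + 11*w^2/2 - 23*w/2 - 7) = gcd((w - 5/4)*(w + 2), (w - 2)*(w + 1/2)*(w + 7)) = 1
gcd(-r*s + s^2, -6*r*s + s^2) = s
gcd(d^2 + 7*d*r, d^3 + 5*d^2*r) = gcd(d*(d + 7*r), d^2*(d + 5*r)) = d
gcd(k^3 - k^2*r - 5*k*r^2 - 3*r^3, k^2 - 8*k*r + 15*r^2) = -k + 3*r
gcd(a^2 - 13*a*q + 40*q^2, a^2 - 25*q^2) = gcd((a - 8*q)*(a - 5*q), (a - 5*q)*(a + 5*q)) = -a + 5*q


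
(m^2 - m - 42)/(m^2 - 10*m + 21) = (m + 6)/(m - 3)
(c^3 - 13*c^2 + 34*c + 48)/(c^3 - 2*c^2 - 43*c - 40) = (c - 6)/(c + 5)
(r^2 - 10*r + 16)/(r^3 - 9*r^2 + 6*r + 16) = 1/(r + 1)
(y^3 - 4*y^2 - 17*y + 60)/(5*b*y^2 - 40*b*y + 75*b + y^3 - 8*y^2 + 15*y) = (y + 4)/(5*b + y)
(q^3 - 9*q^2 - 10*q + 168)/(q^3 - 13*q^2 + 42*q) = (q + 4)/q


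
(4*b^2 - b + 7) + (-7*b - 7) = 4*b^2 - 8*b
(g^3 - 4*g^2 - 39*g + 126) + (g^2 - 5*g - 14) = g^3 - 3*g^2 - 44*g + 112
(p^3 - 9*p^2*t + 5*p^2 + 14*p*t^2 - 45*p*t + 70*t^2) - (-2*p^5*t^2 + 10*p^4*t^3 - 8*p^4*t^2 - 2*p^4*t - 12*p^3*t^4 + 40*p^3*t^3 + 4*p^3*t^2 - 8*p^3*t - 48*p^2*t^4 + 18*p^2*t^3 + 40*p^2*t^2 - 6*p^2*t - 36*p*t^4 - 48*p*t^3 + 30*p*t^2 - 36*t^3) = 2*p^5*t^2 - 10*p^4*t^3 + 8*p^4*t^2 + 2*p^4*t + 12*p^3*t^4 - 40*p^3*t^3 - 4*p^3*t^2 + 8*p^3*t + p^3 + 48*p^2*t^4 - 18*p^2*t^3 - 40*p^2*t^2 - 3*p^2*t + 5*p^2 + 36*p*t^4 + 48*p*t^3 - 16*p*t^2 - 45*p*t + 36*t^3 + 70*t^2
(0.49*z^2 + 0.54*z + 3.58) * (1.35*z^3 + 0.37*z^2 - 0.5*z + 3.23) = 0.6615*z^5 + 0.9103*z^4 + 4.7878*z^3 + 2.6373*z^2 - 0.0457999999999998*z + 11.5634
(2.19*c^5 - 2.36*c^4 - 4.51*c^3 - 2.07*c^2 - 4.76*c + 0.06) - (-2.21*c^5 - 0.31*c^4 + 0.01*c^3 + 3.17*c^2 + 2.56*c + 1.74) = 4.4*c^5 - 2.05*c^4 - 4.52*c^3 - 5.24*c^2 - 7.32*c - 1.68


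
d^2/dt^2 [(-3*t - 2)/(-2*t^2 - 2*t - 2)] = ((2*t + 1)^2*(3*t + 2) - (9*t + 5)*(t^2 + t + 1))/(t^2 + t + 1)^3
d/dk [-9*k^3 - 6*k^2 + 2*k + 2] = -27*k^2 - 12*k + 2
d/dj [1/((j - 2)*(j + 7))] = (-2*j - 5)/(j^4 + 10*j^3 - 3*j^2 - 140*j + 196)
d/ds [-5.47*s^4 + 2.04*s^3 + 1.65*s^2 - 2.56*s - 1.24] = -21.88*s^3 + 6.12*s^2 + 3.3*s - 2.56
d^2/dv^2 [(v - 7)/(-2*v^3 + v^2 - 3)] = 2*(-4*v^2*(v - 7)*(3*v - 1)^2 + (6*v^2 - 2*v + (v - 7)*(6*v - 1))*(2*v^3 - v^2 + 3))/(2*v^3 - v^2 + 3)^3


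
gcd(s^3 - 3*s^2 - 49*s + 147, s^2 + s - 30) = 1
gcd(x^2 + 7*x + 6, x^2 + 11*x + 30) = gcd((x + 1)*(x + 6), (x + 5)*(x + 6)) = x + 6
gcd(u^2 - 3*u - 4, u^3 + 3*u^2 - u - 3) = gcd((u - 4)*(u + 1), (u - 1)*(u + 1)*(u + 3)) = u + 1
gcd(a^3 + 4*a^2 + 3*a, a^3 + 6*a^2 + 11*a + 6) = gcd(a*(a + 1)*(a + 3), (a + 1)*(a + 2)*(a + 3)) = a^2 + 4*a + 3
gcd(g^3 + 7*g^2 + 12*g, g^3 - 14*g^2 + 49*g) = g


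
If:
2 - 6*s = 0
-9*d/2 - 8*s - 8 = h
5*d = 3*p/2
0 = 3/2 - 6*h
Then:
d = -131/54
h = 1/4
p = -655/81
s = 1/3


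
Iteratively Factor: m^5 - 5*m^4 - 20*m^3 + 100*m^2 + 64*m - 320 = (m + 4)*(m^4 - 9*m^3 + 16*m^2 + 36*m - 80) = (m - 4)*(m + 4)*(m^3 - 5*m^2 - 4*m + 20) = (m - 4)*(m - 2)*(m + 4)*(m^2 - 3*m - 10) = (m - 5)*(m - 4)*(m - 2)*(m + 4)*(m + 2)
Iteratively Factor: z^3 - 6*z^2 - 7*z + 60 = (z - 5)*(z^2 - z - 12) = (z - 5)*(z - 4)*(z + 3)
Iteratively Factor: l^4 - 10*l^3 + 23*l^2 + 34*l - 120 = (l - 5)*(l^3 - 5*l^2 - 2*l + 24) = (l - 5)*(l - 3)*(l^2 - 2*l - 8) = (l - 5)*(l - 3)*(l + 2)*(l - 4)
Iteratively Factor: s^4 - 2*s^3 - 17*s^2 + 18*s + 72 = (s - 4)*(s^3 + 2*s^2 - 9*s - 18) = (s - 4)*(s + 2)*(s^2 - 9) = (s - 4)*(s - 3)*(s + 2)*(s + 3)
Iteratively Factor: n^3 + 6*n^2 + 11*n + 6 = (n + 2)*(n^2 + 4*n + 3) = (n + 1)*(n + 2)*(n + 3)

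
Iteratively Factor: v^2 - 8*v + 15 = (v - 3)*(v - 5)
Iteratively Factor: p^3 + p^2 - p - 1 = (p - 1)*(p^2 + 2*p + 1) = (p - 1)*(p + 1)*(p + 1)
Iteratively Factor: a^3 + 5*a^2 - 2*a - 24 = (a + 4)*(a^2 + a - 6) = (a + 3)*(a + 4)*(a - 2)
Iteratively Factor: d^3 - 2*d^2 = (d)*(d^2 - 2*d) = d^2*(d - 2)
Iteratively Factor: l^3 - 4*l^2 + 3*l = (l - 3)*(l^2 - l) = l*(l - 3)*(l - 1)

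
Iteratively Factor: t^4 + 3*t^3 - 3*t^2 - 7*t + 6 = (t + 3)*(t^3 - 3*t + 2) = (t + 2)*(t + 3)*(t^2 - 2*t + 1) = (t - 1)*(t + 2)*(t + 3)*(t - 1)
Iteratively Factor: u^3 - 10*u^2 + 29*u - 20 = (u - 4)*(u^2 - 6*u + 5) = (u - 4)*(u - 1)*(u - 5)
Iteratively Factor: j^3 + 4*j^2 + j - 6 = (j + 2)*(j^2 + 2*j - 3) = (j - 1)*(j + 2)*(j + 3)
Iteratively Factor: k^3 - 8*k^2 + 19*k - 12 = (k - 4)*(k^2 - 4*k + 3) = (k - 4)*(k - 3)*(k - 1)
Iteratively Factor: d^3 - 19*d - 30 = (d - 5)*(d^2 + 5*d + 6) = (d - 5)*(d + 3)*(d + 2)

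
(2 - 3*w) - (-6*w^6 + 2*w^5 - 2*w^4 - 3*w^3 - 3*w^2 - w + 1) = 6*w^6 - 2*w^5 + 2*w^4 + 3*w^3 + 3*w^2 - 2*w + 1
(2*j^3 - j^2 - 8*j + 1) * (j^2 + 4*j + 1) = 2*j^5 + 7*j^4 - 10*j^3 - 32*j^2 - 4*j + 1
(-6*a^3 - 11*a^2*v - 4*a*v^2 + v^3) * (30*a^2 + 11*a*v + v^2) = -180*a^5 - 396*a^4*v - 247*a^3*v^2 - 25*a^2*v^3 + 7*a*v^4 + v^5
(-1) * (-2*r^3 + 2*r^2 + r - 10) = 2*r^3 - 2*r^2 - r + 10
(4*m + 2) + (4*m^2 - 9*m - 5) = 4*m^2 - 5*m - 3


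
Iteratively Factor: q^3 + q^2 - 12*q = (q + 4)*(q^2 - 3*q) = (q - 3)*(q + 4)*(q)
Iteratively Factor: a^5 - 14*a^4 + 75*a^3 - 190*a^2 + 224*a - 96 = (a - 4)*(a^4 - 10*a^3 + 35*a^2 - 50*a + 24) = (a - 4)*(a - 2)*(a^3 - 8*a^2 + 19*a - 12) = (a - 4)^2*(a - 2)*(a^2 - 4*a + 3) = (a - 4)^2*(a - 3)*(a - 2)*(a - 1)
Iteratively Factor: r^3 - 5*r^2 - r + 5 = (r - 1)*(r^2 - 4*r - 5) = (r - 1)*(r + 1)*(r - 5)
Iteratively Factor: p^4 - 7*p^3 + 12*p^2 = (p)*(p^3 - 7*p^2 + 12*p) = p^2*(p^2 - 7*p + 12) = p^2*(p - 3)*(p - 4)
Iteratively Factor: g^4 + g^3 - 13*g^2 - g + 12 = (g + 4)*(g^3 - 3*g^2 - g + 3) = (g + 1)*(g + 4)*(g^2 - 4*g + 3) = (g - 3)*(g + 1)*(g + 4)*(g - 1)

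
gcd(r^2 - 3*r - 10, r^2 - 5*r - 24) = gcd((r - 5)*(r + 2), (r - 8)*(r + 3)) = 1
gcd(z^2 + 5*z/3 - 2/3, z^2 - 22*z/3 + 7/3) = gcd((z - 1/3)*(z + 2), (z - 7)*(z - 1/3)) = z - 1/3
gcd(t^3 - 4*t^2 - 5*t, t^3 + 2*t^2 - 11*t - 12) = t + 1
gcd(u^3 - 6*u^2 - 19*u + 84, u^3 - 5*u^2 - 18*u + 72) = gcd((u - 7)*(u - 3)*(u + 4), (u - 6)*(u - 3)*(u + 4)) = u^2 + u - 12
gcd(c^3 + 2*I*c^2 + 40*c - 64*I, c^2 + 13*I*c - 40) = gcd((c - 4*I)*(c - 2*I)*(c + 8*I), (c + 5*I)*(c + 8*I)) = c + 8*I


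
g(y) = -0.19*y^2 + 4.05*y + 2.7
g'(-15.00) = 9.75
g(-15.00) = -100.80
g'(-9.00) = 7.47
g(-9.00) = -49.14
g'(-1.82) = 4.74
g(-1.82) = -5.30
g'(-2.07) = 4.84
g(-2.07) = -6.50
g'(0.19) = 3.98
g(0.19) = 3.46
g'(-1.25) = 4.52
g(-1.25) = -2.66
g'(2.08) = 3.26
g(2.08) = 10.30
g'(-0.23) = 4.14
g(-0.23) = 1.76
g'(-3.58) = 5.41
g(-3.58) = -14.23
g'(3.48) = 2.73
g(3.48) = 14.49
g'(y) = 4.05 - 0.38*y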